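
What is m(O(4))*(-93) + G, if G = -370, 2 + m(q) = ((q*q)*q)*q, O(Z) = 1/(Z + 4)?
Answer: -753757/4096 ≈ -184.02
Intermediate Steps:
O(Z) = 1/(4 + Z)
m(q) = -2 + q⁴ (m(q) = -2 + ((q*q)*q)*q = -2 + (q²*q)*q = -2 + q³*q = -2 + q⁴)
m(O(4))*(-93) + G = (-2 + (1/(4 + 4))⁴)*(-93) - 370 = (-2 + (1/8)⁴)*(-93) - 370 = (-2 + (⅛)⁴)*(-93) - 370 = (-2 + 1/4096)*(-93) - 370 = -8191/4096*(-93) - 370 = 761763/4096 - 370 = -753757/4096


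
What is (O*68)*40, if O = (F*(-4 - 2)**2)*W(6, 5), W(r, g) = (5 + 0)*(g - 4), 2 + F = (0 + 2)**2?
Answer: 979200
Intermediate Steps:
F = 2 (F = -2 + (0 + 2)**2 = -2 + 2**2 = -2 + 4 = 2)
W(r, g) = -20 + 5*g (W(r, g) = 5*(-4 + g) = -20 + 5*g)
O = 360 (O = (2*(-4 - 2)**2)*(-20 + 5*5) = (2*(-6)**2)*(-20 + 25) = (2*36)*5 = 72*5 = 360)
(O*68)*40 = (360*68)*40 = 24480*40 = 979200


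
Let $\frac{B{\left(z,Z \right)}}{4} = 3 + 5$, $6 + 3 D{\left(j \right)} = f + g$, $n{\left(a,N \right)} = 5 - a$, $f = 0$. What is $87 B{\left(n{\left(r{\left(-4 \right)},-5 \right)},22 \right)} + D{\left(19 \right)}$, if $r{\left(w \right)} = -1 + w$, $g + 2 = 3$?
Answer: $\frac{8347}{3} \approx 2782.3$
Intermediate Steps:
$g = 1$ ($g = -2 + 3 = 1$)
$D{\left(j \right)} = - \frac{5}{3}$ ($D{\left(j \right)} = -2 + \frac{0 + 1}{3} = -2 + \frac{1}{3} \cdot 1 = -2 + \frac{1}{3} = - \frac{5}{3}$)
$B{\left(z,Z \right)} = 32$ ($B{\left(z,Z \right)} = 4 \left(3 + 5\right) = 4 \cdot 8 = 32$)
$87 B{\left(n{\left(r{\left(-4 \right)},-5 \right)},22 \right)} + D{\left(19 \right)} = 87 \cdot 32 - \frac{5}{3} = 2784 - \frac{5}{3} = \frac{8347}{3}$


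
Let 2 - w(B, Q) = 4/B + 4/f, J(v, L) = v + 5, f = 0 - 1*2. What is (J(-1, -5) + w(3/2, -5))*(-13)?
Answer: -208/3 ≈ -69.333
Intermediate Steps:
f = -2 (f = 0 - 2 = -2)
J(v, L) = 5 + v
w(B, Q) = 4 - 4/B (w(B, Q) = 2 - (4/B + 4/(-2)) = 2 - (4/B + 4*(-½)) = 2 - (4/B - 2) = 2 - (-2 + 4/B) = 2 + (2 - 4/B) = 4 - 4/B)
(J(-1, -5) + w(3/2, -5))*(-13) = ((5 - 1) + (4 - 4/(3/2)))*(-13) = (4 + (4 - 4/(3*(½))))*(-13) = (4 + (4 - 4/3/2))*(-13) = (4 + (4 - 4*⅔))*(-13) = (4 + (4 - 8/3))*(-13) = (4 + 4/3)*(-13) = (16/3)*(-13) = -208/3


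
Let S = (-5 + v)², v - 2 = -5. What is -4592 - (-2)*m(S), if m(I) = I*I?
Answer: 3600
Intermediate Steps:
v = -3 (v = 2 - 5 = -3)
S = 64 (S = (-5 - 3)² = (-8)² = 64)
m(I) = I²
-4592 - (-2)*m(S) = -4592 - (-2)*64² = -4592 - (-2)*4096 = -4592 - 1*(-8192) = -4592 + 8192 = 3600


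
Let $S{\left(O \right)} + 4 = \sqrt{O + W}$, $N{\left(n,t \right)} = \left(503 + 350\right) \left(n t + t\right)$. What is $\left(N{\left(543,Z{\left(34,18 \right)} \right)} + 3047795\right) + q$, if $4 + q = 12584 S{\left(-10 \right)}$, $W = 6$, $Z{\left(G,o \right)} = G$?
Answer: $18774543 + 25168 i \approx 1.8775 \cdot 10^{7} + 25168.0 i$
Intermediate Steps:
$N{\left(n,t \right)} = 853 t + 853 n t$ ($N{\left(n,t \right)} = 853 \left(t + n t\right) = 853 t + 853 n t$)
$S{\left(O \right)} = -4 + \sqrt{6 + O}$ ($S{\left(O \right)} = -4 + \sqrt{O + 6} = -4 + \sqrt{6 + O}$)
$q = -50340 + 25168 i$ ($q = -4 + 12584 \left(-4 + \sqrt{6 - 10}\right) = -4 + 12584 \left(-4 + \sqrt{-4}\right) = -4 + 12584 \left(-4 + 2 i\right) = -4 - \left(50336 - 25168 i\right) = -50340 + 25168 i \approx -50340.0 + 25168.0 i$)
$\left(N{\left(543,Z{\left(34,18 \right)} \right)} + 3047795\right) + q = \left(853 \cdot 34 \left(1 + 543\right) + 3047795\right) - \left(50340 - 25168 i\right) = \left(853 \cdot 34 \cdot 544 + 3047795\right) - \left(50340 - 25168 i\right) = \left(15777088 + 3047795\right) - \left(50340 - 25168 i\right) = 18824883 - \left(50340 - 25168 i\right) = 18774543 + 25168 i$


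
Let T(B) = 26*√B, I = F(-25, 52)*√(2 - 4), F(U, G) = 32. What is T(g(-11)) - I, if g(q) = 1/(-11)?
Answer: I*(-32*√2 + 26*√11/11) ≈ -37.416*I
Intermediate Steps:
g(q) = -1/11
I = 32*I*√2 (I = 32*√(2 - 4) = 32*√(-2) = 32*(I*√2) = 32*I*√2 ≈ 45.255*I)
T(g(-11)) - I = 26*√(-1/11) - 32*I*√2 = 26*(I*√11/11) - 32*I*√2 = 26*I*√11/11 - 32*I*√2 = -32*I*√2 + 26*I*√11/11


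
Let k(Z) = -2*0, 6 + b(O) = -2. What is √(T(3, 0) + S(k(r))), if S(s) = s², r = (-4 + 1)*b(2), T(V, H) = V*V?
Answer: 3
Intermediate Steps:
T(V, H) = V²
b(O) = -8 (b(O) = -6 - 2 = -8)
r = 24 (r = (-4 + 1)*(-8) = -3*(-8) = 24)
k(Z) = 0
√(T(3, 0) + S(k(r))) = √(3² + 0²) = √(9 + 0) = √9 = 3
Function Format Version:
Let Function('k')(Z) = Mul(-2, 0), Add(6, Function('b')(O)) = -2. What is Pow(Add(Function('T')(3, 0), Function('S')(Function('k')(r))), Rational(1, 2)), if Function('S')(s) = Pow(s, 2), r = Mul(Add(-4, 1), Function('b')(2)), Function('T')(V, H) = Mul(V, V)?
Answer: 3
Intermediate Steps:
Function('T')(V, H) = Pow(V, 2)
Function('b')(O) = -8 (Function('b')(O) = Add(-6, -2) = -8)
r = 24 (r = Mul(Add(-4, 1), -8) = Mul(-3, -8) = 24)
Function('k')(Z) = 0
Pow(Add(Function('T')(3, 0), Function('S')(Function('k')(r))), Rational(1, 2)) = Pow(Add(Pow(3, 2), Pow(0, 2)), Rational(1, 2)) = Pow(Add(9, 0), Rational(1, 2)) = Pow(9, Rational(1, 2)) = 3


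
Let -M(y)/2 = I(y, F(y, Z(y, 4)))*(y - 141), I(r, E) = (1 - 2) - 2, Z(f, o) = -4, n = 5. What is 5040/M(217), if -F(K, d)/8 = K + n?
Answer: 210/19 ≈ 11.053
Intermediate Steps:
F(K, d) = -40 - 8*K (F(K, d) = -8*(K + 5) = -8*(5 + K) = -40 - 8*K)
I(r, E) = -3 (I(r, E) = -1 - 2 = -3)
M(y) = -846 + 6*y (M(y) = -(-6)*(y - 141) = -(-6)*(-141 + y) = -2*(423 - 3*y) = -846 + 6*y)
5040/M(217) = 5040/(-846 + 6*217) = 5040/(-846 + 1302) = 5040/456 = 5040*(1/456) = 210/19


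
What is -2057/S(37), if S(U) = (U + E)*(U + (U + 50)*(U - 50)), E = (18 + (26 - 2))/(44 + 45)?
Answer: 183073/3648490 ≈ 0.050178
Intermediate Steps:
E = 42/89 (E = (18 + 24)/89 = 42*(1/89) = 42/89 ≈ 0.47191)
S(U) = (42/89 + U)*(U + (-50 + U)*(50 + U)) (S(U) = (U + 42/89)*(U + (U + 50)*(U - 50)) = (42/89 + U)*(U + (50 + U)*(-50 + U)) = (42/89 + U)*(U + (-50 + U)*(50 + U)))
-2057/S(37) = -2057/(-105000/89 + 37**3 - 222458/89*37 + (131/89)*37**2) = -2057/(-105000/89 + 50653 - 8230946/89 + (131/89)*1369) = -2057/(-105000/89 + 50653 - 8230946/89 + 179339/89) = -2057/(-3648490/89) = -2057*(-89/3648490) = 183073/3648490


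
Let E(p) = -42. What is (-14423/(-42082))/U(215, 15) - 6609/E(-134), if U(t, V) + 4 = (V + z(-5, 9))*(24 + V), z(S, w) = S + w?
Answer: 17081250006/108550519 ≈ 157.36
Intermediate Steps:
U(t, V) = -4 + (4 + V)*(24 + V) (U(t, V) = -4 + (V + (-5 + 9))*(24 + V) = -4 + (V + 4)*(24 + V) = -4 + (4 + V)*(24 + V))
(-14423/(-42082))/U(215, 15) - 6609/E(-134) = (-14423/(-42082))/(92 + 15**2 + 28*15) - 6609/(-42) = (-14423*(-1/42082))/(92 + 225 + 420) - 6609*(-1/42) = (14423/42082)/737 + 2203/14 = (14423/42082)*(1/737) + 2203/14 = 14423/31014434 + 2203/14 = 17081250006/108550519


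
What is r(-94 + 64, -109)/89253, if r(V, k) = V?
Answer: -10/29751 ≈ -0.00033612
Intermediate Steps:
r(-94 + 64, -109)/89253 = (-94 + 64)/89253 = -30*1/89253 = -10/29751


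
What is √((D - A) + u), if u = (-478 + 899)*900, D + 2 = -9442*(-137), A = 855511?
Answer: √816941 ≈ 903.85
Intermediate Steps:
D = 1293552 (D = -2 - 9442*(-137) = -2 + 1293554 = 1293552)
u = 378900 (u = 421*900 = 378900)
√((D - A) + u) = √((1293552 - 1*855511) + 378900) = √((1293552 - 855511) + 378900) = √(438041 + 378900) = √816941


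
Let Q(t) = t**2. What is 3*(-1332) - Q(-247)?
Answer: -65005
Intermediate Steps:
3*(-1332) - Q(-247) = 3*(-1332) - 1*(-247)**2 = -3996 - 1*61009 = -3996 - 61009 = -65005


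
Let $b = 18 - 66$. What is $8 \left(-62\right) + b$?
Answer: $-544$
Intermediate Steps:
$b = -48$ ($b = 18 - 66 = -48$)
$8 \left(-62\right) + b = 8 \left(-62\right) - 48 = -496 - 48 = -544$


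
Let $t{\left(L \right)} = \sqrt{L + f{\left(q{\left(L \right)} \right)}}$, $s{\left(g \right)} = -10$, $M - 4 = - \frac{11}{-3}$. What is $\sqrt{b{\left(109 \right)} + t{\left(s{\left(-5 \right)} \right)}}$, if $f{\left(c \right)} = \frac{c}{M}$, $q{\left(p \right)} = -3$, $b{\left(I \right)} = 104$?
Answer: $\frac{\sqrt{55016 + 23 i \sqrt{5497}}}{23} \approx 10.199 + 0.15803 i$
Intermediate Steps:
$M = \frac{23}{3}$ ($M = 4 - \frac{11}{-3} = 4 - - \frac{11}{3} = 4 + \frac{11}{3} = \frac{23}{3} \approx 7.6667$)
$f{\left(c \right)} = \frac{3 c}{23}$ ($f{\left(c \right)} = \frac{c}{\frac{23}{3}} = c \frac{3}{23} = \frac{3 c}{23}$)
$t{\left(L \right)} = \sqrt{- \frac{9}{23} + L}$ ($t{\left(L \right)} = \sqrt{L + \frac{3}{23} \left(-3\right)} = \sqrt{L - \frac{9}{23}} = \sqrt{- \frac{9}{23} + L}$)
$\sqrt{b{\left(109 \right)} + t{\left(s{\left(-5 \right)} \right)}} = \sqrt{104 + \frac{\sqrt{-207 + 529 \left(-10\right)}}{23}} = \sqrt{104 + \frac{\sqrt{-207 - 5290}}{23}} = \sqrt{104 + \frac{\sqrt{-5497}}{23}} = \sqrt{104 + \frac{i \sqrt{5497}}{23}}$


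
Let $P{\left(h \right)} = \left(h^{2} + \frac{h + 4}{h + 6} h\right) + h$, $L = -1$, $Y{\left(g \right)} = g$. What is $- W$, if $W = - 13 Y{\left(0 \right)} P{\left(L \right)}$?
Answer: $0$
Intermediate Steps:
$P{\left(h \right)} = h + h^{2} + \frac{h \left(4 + h\right)}{6 + h}$ ($P{\left(h \right)} = \left(h^{2} + \frac{4 + h}{6 + h} h\right) + h = \left(h^{2} + \frac{h \left(4 + h\right)}{6 + h}\right) + h = h + h^{2} + \frac{h \left(4 + h\right)}{6 + h}$)
$W = 0$ ($W = \left(-13\right) 0 \left(- \frac{10 + \left(-1\right)^{2} + 8 \left(-1\right)}{6 - 1}\right) = 0 \left(- \frac{10 + 1 - 8}{5}\right) = 0 \left(\left(-1\right) \frac{1}{5} \cdot 3\right) = 0 \left(- \frac{3}{5}\right) = 0$)
$- W = \left(-1\right) 0 = 0$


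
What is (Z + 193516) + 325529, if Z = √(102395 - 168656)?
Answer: 519045 + I*√66261 ≈ 5.1905e+5 + 257.41*I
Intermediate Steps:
Z = I*√66261 (Z = √(-66261) = I*√66261 ≈ 257.41*I)
(Z + 193516) + 325529 = (I*√66261 + 193516) + 325529 = (193516 + I*√66261) + 325529 = 519045 + I*√66261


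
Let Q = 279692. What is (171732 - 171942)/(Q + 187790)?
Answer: -105/233741 ≈ -0.00044922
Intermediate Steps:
(171732 - 171942)/(Q + 187790) = (171732 - 171942)/(279692 + 187790) = -210/467482 = -210*1/467482 = -105/233741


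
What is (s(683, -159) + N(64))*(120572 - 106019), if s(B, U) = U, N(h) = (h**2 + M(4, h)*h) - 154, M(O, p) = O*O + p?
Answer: 129565359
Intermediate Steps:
M(O, p) = p + O**2 (M(O, p) = O**2 + p = p + O**2)
N(h) = -154 + h**2 + h*(16 + h) (N(h) = (h**2 + (h + 4**2)*h) - 154 = (h**2 + (h + 16)*h) - 154 = (h**2 + (16 + h)*h) - 154 = (h**2 + h*(16 + h)) - 154 = -154 + h**2 + h*(16 + h))
(s(683, -159) + N(64))*(120572 - 106019) = (-159 + (-154 + 64**2 + 64*(16 + 64)))*(120572 - 106019) = (-159 + (-154 + 4096 + 64*80))*14553 = (-159 + (-154 + 4096 + 5120))*14553 = (-159 + 9062)*14553 = 8903*14553 = 129565359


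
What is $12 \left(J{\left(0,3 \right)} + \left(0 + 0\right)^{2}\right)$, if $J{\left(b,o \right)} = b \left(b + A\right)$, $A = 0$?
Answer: $0$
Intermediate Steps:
$J{\left(b,o \right)} = b^{2}$ ($J{\left(b,o \right)} = b \left(b + 0\right) = b b = b^{2}$)
$12 \left(J{\left(0,3 \right)} + \left(0 + 0\right)^{2}\right) = 12 \left(0^{2} + \left(0 + 0\right)^{2}\right) = 12 \left(0 + 0^{2}\right) = 12 \left(0 + 0\right) = 12 \cdot 0 = 0$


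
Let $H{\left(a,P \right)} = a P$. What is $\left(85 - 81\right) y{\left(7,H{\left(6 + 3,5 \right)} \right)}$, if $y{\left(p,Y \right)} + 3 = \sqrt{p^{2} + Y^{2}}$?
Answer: $-12 + 4 \sqrt{2074} \approx 170.16$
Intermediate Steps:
$H{\left(a,P \right)} = P a$
$y{\left(p,Y \right)} = -3 + \sqrt{Y^{2} + p^{2}}$ ($y{\left(p,Y \right)} = -3 + \sqrt{p^{2} + Y^{2}} = -3 + \sqrt{Y^{2} + p^{2}}$)
$\left(85 - 81\right) y{\left(7,H{\left(6 + 3,5 \right)} \right)} = \left(85 - 81\right) \left(-3 + \sqrt{\left(5 \left(6 + 3\right)\right)^{2} + 7^{2}}\right) = 4 \left(-3 + \sqrt{\left(5 \cdot 9\right)^{2} + 49}\right) = 4 \left(-3 + \sqrt{45^{2} + 49}\right) = 4 \left(-3 + \sqrt{2025 + 49}\right) = 4 \left(-3 + \sqrt{2074}\right) = -12 + 4 \sqrt{2074}$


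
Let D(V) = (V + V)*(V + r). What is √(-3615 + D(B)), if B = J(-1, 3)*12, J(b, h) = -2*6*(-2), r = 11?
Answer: 7*√3441 ≈ 410.62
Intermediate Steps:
J(b, h) = 24 (J(b, h) = -12*(-2) = 24)
B = 288 (B = 24*12 = 288)
D(V) = 2*V*(11 + V) (D(V) = (V + V)*(V + 11) = (2*V)*(11 + V) = 2*V*(11 + V))
√(-3615 + D(B)) = √(-3615 + 2*288*(11 + 288)) = √(-3615 + 2*288*299) = √(-3615 + 172224) = √168609 = 7*√3441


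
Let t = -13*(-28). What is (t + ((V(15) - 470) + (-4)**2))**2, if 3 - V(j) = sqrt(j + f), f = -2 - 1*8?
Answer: (87 + sqrt(5))**2 ≈ 7963.1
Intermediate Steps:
f = -10 (f = -2 - 8 = -10)
V(j) = 3 - sqrt(-10 + j) (V(j) = 3 - sqrt(j - 10) = 3 - sqrt(-10 + j))
t = 364
(t + ((V(15) - 470) + (-4)**2))**2 = (364 + (((3 - sqrt(-10 + 15)) - 470) + (-4)**2))**2 = (364 + (((3 - sqrt(5)) - 470) + 16))**2 = (364 + ((-467 - sqrt(5)) + 16))**2 = (364 + (-451 - sqrt(5)))**2 = (-87 - sqrt(5))**2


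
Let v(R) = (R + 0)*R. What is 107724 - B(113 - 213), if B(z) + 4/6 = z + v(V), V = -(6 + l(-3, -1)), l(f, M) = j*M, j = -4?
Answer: 323174/3 ≈ 1.0772e+5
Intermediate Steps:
l(f, M) = -4*M
V = -10 (V = -(6 - 4*(-1)) = -(6 + 4) = -1*10 = -10)
v(R) = R² (v(R) = R*R = R²)
B(z) = 298/3 + z (B(z) = -⅔ + (z + (-10)²) = -⅔ + (z + 100) = -⅔ + (100 + z) = 298/3 + z)
107724 - B(113 - 213) = 107724 - (298/3 + (113 - 213)) = 107724 - (298/3 - 100) = 107724 - 1*(-⅔) = 107724 + ⅔ = 323174/3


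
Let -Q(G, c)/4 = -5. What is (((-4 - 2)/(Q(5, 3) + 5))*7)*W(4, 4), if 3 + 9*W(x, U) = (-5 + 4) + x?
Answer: 0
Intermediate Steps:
Q(G, c) = 20 (Q(G, c) = -4*(-5) = 20)
W(x, U) = -4/9 + x/9 (W(x, U) = -1/3 + ((-5 + 4) + x)/9 = -1/3 + (-1 + x)/9 = -1/3 + (-1/9 + x/9) = -4/9 + x/9)
(((-4 - 2)/(Q(5, 3) + 5))*7)*W(4, 4) = (((-4 - 2)/(20 + 5))*7)*(-4/9 + (1/9)*4) = (-6/25*7)*(-4/9 + 4/9) = (-6*1/25*7)*0 = -6/25*7*0 = -42/25*0 = 0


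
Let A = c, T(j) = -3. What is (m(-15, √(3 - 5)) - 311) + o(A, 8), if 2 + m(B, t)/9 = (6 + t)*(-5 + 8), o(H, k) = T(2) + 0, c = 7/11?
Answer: -170 + 27*I*√2 ≈ -170.0 + 38.184*I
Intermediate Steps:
c = 7/11 (c = 7*(1/11) = 7/11 ≈ 0.63636)
A = 7/11 ≈ 0.63636
o(H, k) = -3 (o(H, k) = -3 + 0 = -3)
m(B, t) = 144 + 27*t (m(B, t) = -18 + 9*((6 + t)*(-5 + 8)) = -18 + 9*((6 + t)*3) = -18 + 9*(18 + 3*t) = -18 + (162 + 27*t) = 144 + 27*t)
(m(-15, √(3 - 5)) - 311) + o(A, 8) = ((144 + 27*√(3 - 5)) - 311) - 3 = ((144 + 27*√(-2)) - 311) - 3 = ((144 + 27*(I*√2)) - 311) - 3 = ((144 + 27*I*√2) - 311) - 3 = (-167 + 27*I*√2) - 3 = -170 + 27*I*√2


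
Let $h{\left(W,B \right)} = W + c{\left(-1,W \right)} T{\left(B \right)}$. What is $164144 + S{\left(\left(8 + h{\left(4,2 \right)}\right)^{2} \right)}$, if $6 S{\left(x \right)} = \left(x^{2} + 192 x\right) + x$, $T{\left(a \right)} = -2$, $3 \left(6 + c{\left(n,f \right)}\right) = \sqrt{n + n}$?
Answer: $\frac{57694892}{243} - \frac{193424 i \sqrt{2}}{27} \approx 2.3743 \cdot 10^{5} - 10131.0 i$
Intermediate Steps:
$c{\left(n,f \right)} = -6 + \frac{\sqrt{2} \sqrt{n}}{3}$ ($c{\left(n,f \right)} = -6 + \frac{\sqrt{n + n}}{3} = -6 + \frac{\sqrt{2 n}}{3} = -6 + \frac{\sqrt{2} \sqrt{n}}{3}$)
$h{\left(W,B \right)} = 12 + W - \frac{2 i \sqrt{2}}{3}$ ($h{\left(W,B \right)} = W + \left(-6 + \frac{\sqrt{2} \sqrt{-1}}{3}\right) \left(-2\right) = W + \left(-6 + \frac{\sqrt{2} i}{3}\right) \left(-2\right) = W + \left(-6 + \frac{i \sqrt{2}}{3}\right) \left(-2\right) = W + \left(12 - \frac{2 i \sqrt{2}}{3}\right) = 12 + W - \frac{2 i \sqrt{2}}{3}$)
$S{\left(x \right)} = \frac{x^{2}}{6} + \frac{193 x}{6}$ ($S{\left(x \right)} = \frac{\left(x^{2} + 192 x\right) + x}{6} = \frac{x^{2} + 193 x}{6} = \frac{x^{2}}{6} + \frac{193 x}{6}$)
$164144 + S{\left(\left(8 + h{\left(4,2 \right)}\right)^{2} \right)} = 164144 + \frac{\left(8 + \left(12 + 4 - \frac{2 i \sqrt{2}}{3}\right)\right)^{2} \left(193 + \left(8 + \left(12 + 4 - \frac{2 i \sqrt{2}}{3}\right)\right)^{2}\right)}{6} = 164144 + \frac{\left(8 + \left(16 - \frac{2 i \sqrt{2}}{3}\right)\right)^{2} \left(193 + \left(8 + \left(16 - \frac{2 i \sqrt{2}}{3}\right)\right)^{2}\right)}{6} = 164144 + \frac{\left(24 - \frac{2 i \sqrt{2}}{3}\right)^{2} \left(193 + \left(24 - \frac{2 i \sqrt{2}}{3}\right)^{2}\right)}{6}$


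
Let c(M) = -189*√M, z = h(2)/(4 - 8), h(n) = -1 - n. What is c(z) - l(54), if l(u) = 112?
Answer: -112 - 189*√3/2 ≈ -275.68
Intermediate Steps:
z = ¾ (z = (-1 - 1*2)/(4 - 8) = (-1 - 2)/(-4) = -3*(-¼) = ¾ ≈ 0.75000)
c(z) - l(54) = -189*√3/2 - 1*112 = -189*√3/2 - 112 = -112 - 189*√3/2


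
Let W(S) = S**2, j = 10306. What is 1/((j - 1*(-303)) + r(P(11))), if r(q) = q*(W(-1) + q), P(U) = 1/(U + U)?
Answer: 484/5134779 ≈ 9.4259e-5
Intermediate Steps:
P(U) = 1/(2*U)
r(q) = q*(1 + q) (r(q) = q*((-1)**2 + q) = q*(1 + q))
1/((j - 1*(-303)) + r(P(11))) = 1/((10306 - 1*(-303)) + ((1/2)/11)*(1 + (1/2)/11)) = 1/((10306 + 303) + ((1/2)*(1/11))*(1 + (1/2)*(1/11))) = 1/(10609 + (1 + 1/22)/22) = 1/(10609 + (1/22)*(23/22)) = 1/(10609 + 23/484) = 1/(5134779/484) = 484/5134779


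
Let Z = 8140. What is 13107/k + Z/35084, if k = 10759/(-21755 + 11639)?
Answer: -166132658441/13481027 ≈ -12323.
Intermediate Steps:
k = -10759/10116 (k = 10759/(-10116) = 10759*(-1/10116) = -10759/10116 ≈ -1.0636)
13107/k + Z/35084 = 13107/(-10759/10116) + 8140/35084 = 13107*(-10116/10759) + 8140*(1/35084) = -132590412/10759 + 2035/8771 = -166132658441/13481027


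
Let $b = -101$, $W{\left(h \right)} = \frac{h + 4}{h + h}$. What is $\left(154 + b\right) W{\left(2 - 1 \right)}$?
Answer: $\frac{265}{2} \approx 132.5$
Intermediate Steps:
$W{\left(h \right)} = \frac{4 + h}{2 h}$
$\left(154 + b\right) W{\left(2 - 1 \right)} = \left(154 - 101\right) \frac{4 + \left(2 - 1\right)}{2 \left(2 - 1\right)} = 53 \frac{4 + \left(2 - 1\right)}{2 \left(2 - 1\right)} = 53 \frac{4 + 1}{2 \cdot 1} = 53 \cdot \frac{1}{2} \cdot 1 \cdot 5 = 53 \cdot \frac{5}{2} = \frac{265}{2}$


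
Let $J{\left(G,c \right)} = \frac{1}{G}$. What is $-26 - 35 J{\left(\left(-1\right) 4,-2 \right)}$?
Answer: $- \frac{69}{4} \approx -17.25$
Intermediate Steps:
$-26 - 35 J{\left(\left(-1\right) 4,-2 \right)} = -26 - \frac{35}{\left(-1\right) 4} = -26 - \frac{35}{-4} = -26 - - \frac{35}{4} = -26 + \frac{35}{4} = - \frac{69}{4}$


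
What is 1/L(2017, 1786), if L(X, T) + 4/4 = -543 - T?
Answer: -1/2330 ≈ -0.00042918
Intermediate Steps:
L(X, T) = -544 - T (L(X, T) = -1 + (-543 - T) = -544 - T)
1/L(2017, 1786) = 1/(-544 - 1*1786) = 1/(-544 - 1786) = 1/(-2330) = -1/2330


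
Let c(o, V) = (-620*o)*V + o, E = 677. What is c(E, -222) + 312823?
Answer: 93495780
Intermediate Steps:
c(o, V) = o - 620*V*o (c(o, V) = -620*V*o + o = o - 620*V*o)
c(E, -222) + 312823 = 677*(1 - 620*(-222)) + 312823 = 677*(1 + 137640) + 312823 = 677*137641 + 312823 = 93182957 + 312823 = 93495780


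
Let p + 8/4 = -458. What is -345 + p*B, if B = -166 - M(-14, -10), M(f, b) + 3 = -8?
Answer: 70955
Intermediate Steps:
p = -460 (p = -2 - 458 = -460)
M(f, b) = -11 (M(f, b) = -3 - 8 = -11)
B = -155 (B = -166 - 1*(-11) = -166 + 11 = -155)
-345 + p*B = -345 - 460*(-155) = -345 + 71300 = 70955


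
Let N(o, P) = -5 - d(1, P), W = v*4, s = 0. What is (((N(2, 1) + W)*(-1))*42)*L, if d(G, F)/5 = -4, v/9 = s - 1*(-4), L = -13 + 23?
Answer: -66780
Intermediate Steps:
L = 10
v = 36 (v = 9*(0 - 1*(-4)) = 9*(0 + 4) = 9*4 = 36)
d(G, F) = -20 (d(G, F) = 5*(-4) = -20)
W = 144 (W = 36*4 = 144)
N(o, P) = 15 (N(o, P) = -5 - 1*(-20) = -5 + 20 = 15)
(((N(2, 1) + W)*(-1))*42)*L = (((15 + 144)*(-1))*42)*10 = ((159*(-1))*42)*10 = -159*42*10 = -6678*10 = -66780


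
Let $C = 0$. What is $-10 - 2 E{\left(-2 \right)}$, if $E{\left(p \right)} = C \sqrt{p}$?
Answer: $-10$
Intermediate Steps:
$E{\left(p \right)} = 0$ ($E{\left(p \right)} = 0 \sqrt{p} = 0$)
$-10 - 2 E{\left(-2 \right)} = -10 - 0 = -10 + 0 = -10$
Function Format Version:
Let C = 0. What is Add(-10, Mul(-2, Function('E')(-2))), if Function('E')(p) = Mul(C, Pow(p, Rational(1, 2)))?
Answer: -10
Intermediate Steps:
Function('E')(p) = 0 (Function('E')(p) = Mul(0, Pow(p, Rational(1, 2))) = 0)
Add(-10, Mul(-2, Function('E')(-2))) = Add(-10, Mul(-2, 0)) = Add(-10, 0) = -10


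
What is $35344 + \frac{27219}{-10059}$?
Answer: $\frac{118499359}{3353} \approx 35341.0$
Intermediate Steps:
$35344 + \frac{27219}{-10059} = 35344 + 27219 \left(- \frac{1}{10059}\right) = 35344 - \frac{9073}{3353} = \frac{118499359}{3353}$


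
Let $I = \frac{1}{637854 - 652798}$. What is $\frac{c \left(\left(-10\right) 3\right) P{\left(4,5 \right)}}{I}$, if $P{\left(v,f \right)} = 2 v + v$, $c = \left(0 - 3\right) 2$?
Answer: $-32279040$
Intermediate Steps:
$c = -6$ ($c = \left(-3\right) 2 = -6$)
$P{\left(v,f \right)} = 3 v$
$I = - \frac{1}{14944}$ ($I = \frac{1}{-14944} = - \frac{1}{14944} \approx -6.6916 \cdot 10^{-5}$)
$\frac{c \left(\left(-10\right) 3\right) P{\left(4,5 \right)}}{I} = \frac{- 6 \left(\left(-10\right) 3\right) 3 \cdot 4}{- \frac{1}{14944}} = \left(-6\right) \left(-30\right) 12 \left(-14944\right) = 180 \cdot 12 \left(-14944\right) = 2160 \left(-14944\right) = -32279040$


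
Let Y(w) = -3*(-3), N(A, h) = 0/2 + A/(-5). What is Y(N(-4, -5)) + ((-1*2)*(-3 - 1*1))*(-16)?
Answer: -119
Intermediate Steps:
N(A, h) = -A/5 (N(A, h) = 0*(½) + A*(-⅕) = 0 - A/5 = -A/5)
Y(w) = 9
Y(N(-4, -5)) + ((-1*2)*(-3 - 1*1))*(-16) = 9 + ((-1*2)*(-3 - 1*1))*(-16) = 9 - 2*(-3 - 1)*(-16) = 9 - 2*(-4)*(-16) = 9 + 8*(-16) = 9 - 128 = -119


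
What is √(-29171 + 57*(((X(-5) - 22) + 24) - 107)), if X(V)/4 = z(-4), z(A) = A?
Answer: 2*I*√9017 ≈ 189.92*I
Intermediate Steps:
X(V) = -16 (X(V) = 4*(-4) = -16)
√(-29171 + 57*(((X(-5) - 22) + 24) - 107)) = √(-29171 + 57*(((-16 - 22) + 24) - 107)) = √(-29171 + 57*((-38 + 24) - 107)) = √(-29171 + 57*(-14 - 107)) = √(-29171 + 57*(-121)) = √(-29171 - 6897) = √(-36068) = 2*I*√9017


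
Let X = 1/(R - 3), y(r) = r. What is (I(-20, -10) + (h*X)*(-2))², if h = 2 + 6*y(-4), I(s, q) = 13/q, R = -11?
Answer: 96721/4900 ≈ 19.739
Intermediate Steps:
h = -22 (h = 2 + 6*(-4) = 2 - 24 = -22)
X = -1/14 (X = 1/(-11 - 3) = 1/(-14) = -1/14 ≈ -0.071429)
(I(-20, -10) + (h*X)*(-2))² = (13/(-10) - 22*(-1/14)*(-2))² = (13*(-⅒) + (11/7)*(-2))² = (-13/10 - 22/7)² = (-311/70)² = 96721/4900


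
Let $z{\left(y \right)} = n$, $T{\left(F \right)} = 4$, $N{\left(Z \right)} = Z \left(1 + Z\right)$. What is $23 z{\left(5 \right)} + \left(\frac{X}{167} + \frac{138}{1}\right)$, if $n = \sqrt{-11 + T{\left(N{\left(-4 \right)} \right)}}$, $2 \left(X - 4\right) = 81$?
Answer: $\frac{46181}{334} + 23 i \sqrt{7} \approx 138.27 + 60.852 i$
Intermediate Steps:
$X = \frac{89}{2}$ ($X = 4 + \frac{1}{2} \cdot 81 = 4 + \frac{81}{2} = \frac{89}{2} \approx 44.5$)
$n = i \sqrt{7}$ ($n = \sqrt{-11 + 4} = \sqrt{-7} = i \sqrt{7} \approx 2.6458 i$)
$z{\left(y \right)} = i \sqrt{7}$
$23 z{\left(5 \right)} + \left(\frac{X}{167} + \frac{138}{1}\right) = 23 i \sqrt{7} + \left(\frac{89}{2 \cdot 167} + \frac{138}{1}\right) = 23 i \sqrt{7} + \left(\frac{89}{2} \cdot \frac{1}{167} + 138 \cdot 1\right) = 23 i \sqrt{7} + \left(\frac{89}{334} + 138\right) = 23 i \sqrt{7} + \frac{46181}{334} = \frac{46181}{334} + 23 i \sqrt{7}$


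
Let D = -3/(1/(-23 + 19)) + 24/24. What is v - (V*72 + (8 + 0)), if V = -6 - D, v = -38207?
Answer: -36847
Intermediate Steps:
D = 13 (D = -3/(1/(-4)) + 24*(1/24) = -3/(-1/4) + 1 = -3*(-4) + 1 = 12 + 1 = 13)
V = -19 (V = -6 - 1*13 = -6 - 13 = -19)
v - (V*72 + (8 + 0)) = -38207 - (-19*72 + (8 + 0)) = -38207 - (-1368 + 8) = -38207 - 1*(-1360) = -38207 + 1360 = -36847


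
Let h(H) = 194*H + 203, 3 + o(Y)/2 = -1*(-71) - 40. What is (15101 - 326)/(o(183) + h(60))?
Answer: 14775/11899 ≈ 1.2417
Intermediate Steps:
o(Y) = 56 (o(Y) = -6 + 2*(-1*(-71) - 40) = -6 + 2*(71 - 40) = -6 + 2*31 = -6 + 62 = 56)
h(H) = 203 + 194*H
(15101 - 326)/(o(183) + h(60)) = (15101 - 326)/(56 + (203 + 194*60)) = 14775/(56 + (203 + 11640)) = 14775/(56 + 11843) = 14775/11899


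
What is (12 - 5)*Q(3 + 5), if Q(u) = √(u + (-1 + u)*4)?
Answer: 42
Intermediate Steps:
Q(u) = √(-4 + 5*u) (Q(u) = √(u + (-4 + 4*u)) = √(-4 + 5*u))
(12 - 5)*Q(3 + 5) = (12 - 5)*√(-4 + 5*(3 + 5)) = 7*√(-4 + 5*8) = 7*√(-4 + 40) = 7*√36 = 7*6 = 42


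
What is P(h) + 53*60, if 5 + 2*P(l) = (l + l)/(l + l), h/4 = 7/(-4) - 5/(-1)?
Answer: 3178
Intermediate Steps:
h = 13 (h = 4*(7/(-4) - 5/(-1)) = 4*(7*(-1/4) - 5*(-1)) = 4*(-7/4 + 5) = 4*(13/4) = 13)
P(l) = -2 (P(l) = -5/2 + ((l + l)/(l + l))/2 = -5/2 + ((2*l)/((2*l)))/2 = -5/2 + ((2*l)*(1/(2*l)))/2 = -5/2 + (1/2)*1 = -5/2 + 1/2 = -2)
P(h) + 53*60 = -2 + 53*60 = -2 + 3180 = 3178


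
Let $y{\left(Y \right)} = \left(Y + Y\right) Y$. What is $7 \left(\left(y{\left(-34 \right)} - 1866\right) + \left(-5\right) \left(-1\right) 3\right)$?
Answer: $3227$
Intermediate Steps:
$y{\left(Y \right)} = 2 Y^{2}$ ($y{\left(Y \right)} = 2 Y Y = 2 Y^{2}$)
$7 \left(\left(y{\left(-34 \right)} - 1866\right) + \left(-5\right) \left(-1\right) 3\right) = 7 \left(\left(2 \left(-34\right)^{2} - 1866\right) + \left(-5\right) \left(-1\right) 3\right) = 7 \left(\left(2 \cdot 1156 - 1866\right) + 5 \cdot 3\right) = 7 \left(\left(2312 - 1866\right) + 15\right) = 7 \left(446 + 15\right) = 7 \cdot 461 = 3227$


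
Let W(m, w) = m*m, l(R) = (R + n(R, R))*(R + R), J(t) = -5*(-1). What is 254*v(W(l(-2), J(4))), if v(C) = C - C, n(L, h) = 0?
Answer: 0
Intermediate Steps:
J(t) = 5
l(R) = 2*R**2 (l(R) = (R + 0)*(R + R) = R*(2*R) = 2*R**2)
W(m, w) = m**2
v(C) = 0
254*v(W(l(-2), J(4))) = 254*0 = 0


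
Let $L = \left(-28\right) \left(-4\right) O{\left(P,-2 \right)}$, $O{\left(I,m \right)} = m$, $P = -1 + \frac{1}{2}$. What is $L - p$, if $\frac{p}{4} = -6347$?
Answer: $25164$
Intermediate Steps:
$p = -25388$ ($p = 4 \left(-6347\right) = -25388$)
$P = - \frac{1}{2}$ ($P = -1 + \frac{1}{2} = - \frac{1}{2} \approx -0.5$)
$L = -224$ ($L = \left(-28\right) \left(-4\right) \left(-2\right) = 112 \left(-2\right) = -224$)
$L - p = -224 - -25388 = -224 + 25388 = 25164$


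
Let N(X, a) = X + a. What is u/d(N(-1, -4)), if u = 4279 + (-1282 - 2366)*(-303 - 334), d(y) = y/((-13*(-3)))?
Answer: -18158829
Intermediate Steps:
d(y) = y/39
u = 2328055 (u = 4279 - 3648*(-637) = 4279 + 2323776 = 2328055)
u/d(N(-1, -4)) = 2328055/(((-1 - 4)/39)) = 2328055/(((1/39)*(-5))) = 2328055/(-5/39) = 2328055*(-39/5) = -18158829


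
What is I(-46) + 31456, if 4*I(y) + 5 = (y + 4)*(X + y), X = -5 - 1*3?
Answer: 128087/4 ≈ 32022.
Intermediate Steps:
X = -8 (X = -5 - 3 = -8)
I(y) = -5/4 + (-8 + y)*(4 + y)/4 (I(y) = -5/4 + ((y + 4)*(-8 + y))/4 = -5/4 + ((4 + y)*(-8 + y))/4 = -5/4 + ((-8 + y)*(4 + y))/4 = -5/4 + (-8 + y)*(4 + y)/4)
I(-46) + 31456 = (-37/4 - 1*(-46) + (¼)*(-46)²) + 31456 = (-37/4 + 46 + (¼)*2116) + 31456 = (-37/4 + 46 + 529) + 31456 = 2263/4 + 31456 = 128087/4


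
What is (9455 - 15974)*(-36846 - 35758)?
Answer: 473305476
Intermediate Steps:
(9455 - 15974)*(-36846 - 35758) = -6519*(-72604) = 473305476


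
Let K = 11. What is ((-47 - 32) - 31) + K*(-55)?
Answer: -715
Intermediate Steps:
((-47 - 32) - 31) + K*(-55) = ((-47 - 32) - 31) + 11*(-55) = (-79 - 31) - 605 = -110 - 605 = -715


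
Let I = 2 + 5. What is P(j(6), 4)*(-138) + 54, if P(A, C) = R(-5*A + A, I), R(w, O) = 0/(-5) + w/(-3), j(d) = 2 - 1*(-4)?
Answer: -1050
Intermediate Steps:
j(d) = 6 (j(d) = 2 + 4 = 6)
I = 7
R(w, O) = -w/3 (R(w, O) = 0*(-⅕) + w*(-⅓) = 0 - w/3 = -w/3)
P(A, C) = 4*A/3 (P(A, C) = -(-5*A + A)/3 = -(-4)*A/3 = 4*A/3)
P(j(6), 4)*(-138) + 54 = ((4/3)*6)*(-138) + 54 = 8*(-138) + 54 = -1104 + 54 = -1050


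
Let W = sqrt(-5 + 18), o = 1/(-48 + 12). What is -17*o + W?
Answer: 17/36 + sqrt(13) ≈ 4.0778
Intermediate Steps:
o = -1/36 (o = 1/(-36) = -1/36 ≈ -0.027778)
W = sqrt(13) ≈ 3.6056
-17*o + W = -17*(-1/36) + sqrt(13) = 17/36 + sqrt(13)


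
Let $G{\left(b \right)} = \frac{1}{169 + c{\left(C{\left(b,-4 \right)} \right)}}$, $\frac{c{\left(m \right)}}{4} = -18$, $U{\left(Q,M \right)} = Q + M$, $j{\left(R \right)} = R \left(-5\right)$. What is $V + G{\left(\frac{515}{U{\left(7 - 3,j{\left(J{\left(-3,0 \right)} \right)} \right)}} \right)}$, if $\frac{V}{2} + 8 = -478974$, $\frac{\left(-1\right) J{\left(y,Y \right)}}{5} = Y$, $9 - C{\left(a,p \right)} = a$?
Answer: $- \frac{92922507}{97} \approx -9.5796 \cdot 10^{5}$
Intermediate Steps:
$C{\left(a,p \right)} = 9 - a$
$J{\left(y,Y \right)} = - 5 Y$
$j{\left(R \right)} = - 5 R$
$U{\left(Q,M \right)} = M + Q$
$V = -957964$ ($V = -16 + 2 \left(-478974\right) = -16 - 957948 = -957964$)
$c{\left(m \right)} = -72$ ($c{\left(m \right)} = 4 \left(-18\right) = -72$)
$G{\left(b \right)} = \frac{1}{97}$ ($G{\left(b \right)} = \frac{1}{169 - 72} = \frac{1}{97}$)
$V + G{\left(\frac{515}{U{\left(7 - 3,j{\left(J{\left(-3,0 \right)} \right)} \right)}} \right)} = -957964 + \frac{1}{97} = - \frac{92922507}{97}$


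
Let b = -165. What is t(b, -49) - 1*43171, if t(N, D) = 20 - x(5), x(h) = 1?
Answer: -43152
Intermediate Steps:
t(N, D) = 19 (t(N, D) = 20 - 1*1 = 20 - 1 = 19)
t(b, -49) - 1*43171 = 19 - 1*43171 = 19 - 43171 = -43152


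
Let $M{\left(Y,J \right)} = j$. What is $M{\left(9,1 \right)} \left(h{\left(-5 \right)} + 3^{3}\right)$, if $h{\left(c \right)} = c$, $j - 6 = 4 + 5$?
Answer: $330$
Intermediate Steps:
$j = 15$ ($j = 6 + \left(4 + 5\right) = 6 + 9 = 15$)
$M{\left(Y,J \right)} = 15$
$M{\left(9,1 \right)} \left(h{\left(-5 \right)} + 3^{3}\right) = 15 \left(-5 + 3^{3}\right) = 15 \left(-5 + 27\right) = 15 \cdot 22 = 330$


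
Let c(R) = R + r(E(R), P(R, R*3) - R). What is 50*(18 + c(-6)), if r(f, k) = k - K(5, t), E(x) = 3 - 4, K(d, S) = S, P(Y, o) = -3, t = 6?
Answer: 450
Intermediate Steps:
E(x) = -1
r(f, k) = -6 + k (r(f, k) = k - 1*6 = k - 6 = -6 + k)
c(R) = -9 (c(R) = R + (-6 + (-3 - R)) = R + (-9 - R) = -9)
50*(18 + c(-6)) = 50*(18 - 9) = 50*9 = 450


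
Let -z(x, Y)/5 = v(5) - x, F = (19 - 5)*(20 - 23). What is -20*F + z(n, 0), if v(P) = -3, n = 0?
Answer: 855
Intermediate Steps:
F = -42 (F = 14*(-3) = -42)
z(x, Y) = 15 + 5*x (z(x, Y) = -5*(-3 - x) = 15 + 5*x)
-20*F + z(n, 0) = -20*(-42) + (15 + 5*0) = 840 + (15 + 0) = 840 + 15 = 855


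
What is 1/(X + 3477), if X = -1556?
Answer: 1/1921 ≈ 0.00052056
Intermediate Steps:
1/(X + 3477) = 1/(-1556 + 3477) = 1/1921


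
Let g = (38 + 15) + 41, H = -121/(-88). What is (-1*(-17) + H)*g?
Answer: 6909/4 ≈ 1727.3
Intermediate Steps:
H = 11/8 (H = -121*(-1/88) = 11/8 ≈ 1.3750)
g = 94 (g = 53 + 41 = 94)
(-1*(-17) + H)*g = (-1*(-17) + 11/8)*94 = (17 + 11/8)*94 = (147/8)*94 = 6909/4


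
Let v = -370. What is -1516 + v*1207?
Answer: -448106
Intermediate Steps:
-1516 + v*1207 = -1516 - 370*1207 = -1516 - 446590 = -448106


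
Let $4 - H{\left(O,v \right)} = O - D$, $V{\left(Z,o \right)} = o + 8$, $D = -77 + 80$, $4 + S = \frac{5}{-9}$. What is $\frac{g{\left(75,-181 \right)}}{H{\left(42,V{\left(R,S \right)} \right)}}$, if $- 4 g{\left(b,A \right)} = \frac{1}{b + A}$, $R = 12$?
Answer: $- \frac{1}{14840} \approx -6.7385 \cdot 10^{-5}$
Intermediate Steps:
$S = - \frac{41}{9}$ ($S = -4 + \frac{5}{-9} = -4 + 5 \left(- \frac{1}{9}\right) = -4 - \frac{5}{9} = - \frac{41}{9} \approx -4.5556$)
$D = 3$
$g{\left(b,A \right)} = - \frac{1}{4 \left(A + b\right)}$ ($g{\left(b,A \right)} = - \frac{1}{4 \left(b + A\right)} = - \frac{1}{4 \left(A + b\right)}$)
$V{\left(Z,o \right)} = 8 + o$
$H{\left(O,v \right)} = 7 - O$ ($H{\left(O,v \right)} = 4 - \left(O - 3\right) = 4 - \left(-3 + O\right) = 7 - O$)
$\frac{g{\left(75,-181 \right)}}{H{\left(42,V{\left(R,S \right)} \right)}} = \frac{\left(-1\right) \frac{1}{4 \left(-181\right) + 4 \cdot 75}}{7 - 42} = \frac{\left(-1\right) \frac{1}{-724 + 300}}{7 - 42} = \frac{\left(-1\right) \frac{1}{-424}}{-35} = \left(-1\right) \left(- \frac{1}{424}\right) \left(- \frac{1}{35}\right) = \frac{1}{424} \left(- \frac{1}{35}\right) = - \frac{1}{14840}$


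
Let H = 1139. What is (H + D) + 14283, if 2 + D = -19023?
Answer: -3603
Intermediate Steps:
D = -19025 (D = -2 - 19023 = -19025)
(H + D) + 14283 = (1139 - 19025) + 14283 = -17886 + 14283 = -3603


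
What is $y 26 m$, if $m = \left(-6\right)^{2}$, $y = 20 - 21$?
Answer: $-936$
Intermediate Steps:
$y = -1$
$m = 36$
$y 26 m = \left(-1\right) 26 \cdot 36 = \left(-26\right) 36 = -936$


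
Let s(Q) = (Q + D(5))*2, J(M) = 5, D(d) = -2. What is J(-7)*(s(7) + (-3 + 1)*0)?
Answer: 50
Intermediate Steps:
s(Q) = -4 + 2*Q (s(Q) = (Q - 2)*2 = (-2 + Q)*2 = -4 + 2*Q)
J(-7)*(s(7) + (-3 + 1)*0) = 5*((-4 + 2*7) + (-3 + 1)*0) = 5*((-4 + 14) - 2*0) = 5*(10 + 0) = 5*10 = 50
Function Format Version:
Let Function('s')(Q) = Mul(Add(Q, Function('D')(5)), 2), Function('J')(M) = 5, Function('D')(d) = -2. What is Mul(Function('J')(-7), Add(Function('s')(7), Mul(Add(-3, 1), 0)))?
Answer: 50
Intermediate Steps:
Function('s')(Q) = Add(-4, Mul(2, Q)) (Function('s')(Q) = Mul(Add(Q, -2), 2) = Mul(Add(-2, Q), 2) = Add(-4, Mul(2, Q)))
Mul(Function('J')(-7), Add(Function('s')(7), Mul(Add(-3, 1), 0))) = Mul(5, Add(Add(-4, Mul(2, 7)), Mul(Add(-3, 1), 0))) = Mul(5, Add(Add(-4, 14), Mul(-2, 0))) = Mul(5, Add(10, 0)) = Mul(5, 10) = 50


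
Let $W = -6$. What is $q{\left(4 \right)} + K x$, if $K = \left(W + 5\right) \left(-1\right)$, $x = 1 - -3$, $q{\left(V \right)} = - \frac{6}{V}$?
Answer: $\frac{5}{2} \approx 2.5$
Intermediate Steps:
$x = 4$ ($x = 1 + 3 = 4$)
$K = 1$ ($K = \left(-6 + 5\right) \left(-1\right) = \left(-1\right) \left(-1\right) = 1$)
$q{\left(4 \right)} + K x = - \frac{6}{4} + 1 \cdot 4 = \left(-6\right) \frac{1}{4} + 4 = - \frac{3}{2} + 4 = \frac{5}{2}$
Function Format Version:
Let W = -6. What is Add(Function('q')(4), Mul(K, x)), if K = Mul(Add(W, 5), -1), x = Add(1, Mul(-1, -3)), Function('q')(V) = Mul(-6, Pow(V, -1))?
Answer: Rational(5, 2) ≈ 2.5000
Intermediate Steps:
x = 4 (x = Add(1, 3) = 4)
K = 1 (K = Mul(Add(-6, 5), -1) = Mul(-1, -1) = 1)
Add(Function('q')(4), Mul(K, x)) = Add(Mul(-6, Pow(4, -1)), Mul(1, 4)) = Add(Mul(-6, Rational(1, 4)), 4) = Add(Rational(-3, 2), 4) = Rational(5, 2)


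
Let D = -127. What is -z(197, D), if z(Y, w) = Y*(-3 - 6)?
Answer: 1773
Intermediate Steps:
z(Y, w) = -9*Y (z(Y, w) = Y*(-9) = -9*Y)
-z(197, D) = -(-9)*197 = -1*(-1773) = 1773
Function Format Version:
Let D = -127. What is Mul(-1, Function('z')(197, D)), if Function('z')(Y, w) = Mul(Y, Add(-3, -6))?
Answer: 1773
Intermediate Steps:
Function('z')(Y, w) = Mul(-9, Y) (Function('z')(Y, w) = Mul(Y, -9) = Mul(-9, Y))
Mul(-1, Function('z')(197, D)) = Mul(-1, Mul(-9, 197)) = Mul(-1, -1773) = 1773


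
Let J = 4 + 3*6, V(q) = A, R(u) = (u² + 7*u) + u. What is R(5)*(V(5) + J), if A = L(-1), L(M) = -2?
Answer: 1300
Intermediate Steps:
A = -2
R(u) = u² + 8*u
V(q) = -2
J = 22 (J = 4 + 18 = 22)
R(5)*(V(5) + J) = (5*(8 + 5))*(-2 + 22) = (5*13)*20 = 65*20 = 1300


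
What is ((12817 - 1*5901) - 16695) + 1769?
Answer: -8010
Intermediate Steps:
((12817 - 1*5901) - 16695) + 1769 = ((12817 - 5901) - 16695) + 1769 = (6916 - 16695) + 1769 = -9779 + 1769 = -8010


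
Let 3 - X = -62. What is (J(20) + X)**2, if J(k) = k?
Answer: 7225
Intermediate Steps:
X = 65 (X = 3 - 1*(-62) = 3 + 62 = 65)
(J(20) + X)**2 = (20 + 65)**2 = 85**2 = 7225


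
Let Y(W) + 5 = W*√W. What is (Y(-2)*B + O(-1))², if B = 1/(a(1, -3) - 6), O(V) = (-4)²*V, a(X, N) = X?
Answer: 5617/25 - 12*I*√2 ≈ 224.68 - 16.971*I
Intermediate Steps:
Y(W) = -5 + W^(3/2) (Y(W) = -5 + W*√W = -5 + W^(3/2))
O(V) = 16*V
B = -⅕ (B = 1/(1 - 6) = 1/(-5) = -⅕ ≈ -0.20000)
(Y(-2)*B + O(-1))² = ((-5 + (-2)^(3/2))*(-⅕) + 16*(-1))² = ((-5 - 2*I*√2)*(-⅕) - 16)² = ((1 + 2*I*√2/5) - 16)² = (-15 + 2*I*√2/5)²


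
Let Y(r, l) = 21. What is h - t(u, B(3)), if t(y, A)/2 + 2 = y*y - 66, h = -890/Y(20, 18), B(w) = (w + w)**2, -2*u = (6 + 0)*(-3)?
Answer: -1436/21 ≈ -68.381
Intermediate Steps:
u = 9 (u = -(6 + 0)*(-3)/2 = -3*(-3) = -1/2*(-18) = 9)
B(w) = 4*w**2 (B(w) = (2*w)**2 = 4*w**2)
h = -890/21 ≈ -42.381
t(y, A) = -136 + 2*y**2 (t(y, A) = -4 + 2*(y*y - 66) = -4 + 2*(y**2 - 66) = -4 + 2*(-66 + y**2) = -4 + (-132 + 2*y**2) = -136 + 2*y**2)
h - t(u, B(3)) = -890/21 - (-136 + 2*9**2) = -890/21 - (-136 + 2*81) = -890/21 - (-136 + 162) = -890/21 - 1*26 = -890/21 - 26 = -1436/21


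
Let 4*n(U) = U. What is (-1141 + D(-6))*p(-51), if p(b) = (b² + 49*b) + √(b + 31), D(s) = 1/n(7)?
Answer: -814266/7 - 15966*I*√5/7 ≈ -1.1632e+5 - 5100.1*I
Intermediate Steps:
n(U) = U/4
D(s) = 4/7 (D(s) = 1/((¼)*7) = 1/(7/4) = 4/7)
p(b) = b² + √(31 + b) + 49*b (p(b) = (b² + 49*b) + √(31 + b) = b² + √(31 + b) + 49*b)
(-1141 + D(-6))*p(-51) = (-1141 + 4/7)*((-51)² + √(31 - 51) + 49*(-51)) = -7983*(2601 + √(-20) - 2499)/7 = -7983*(2601 + 2*I*√5 - 2499)/7 = -7983*(102 + 2*I*√5)/7 = -814266/7 - 15966*I*√5/7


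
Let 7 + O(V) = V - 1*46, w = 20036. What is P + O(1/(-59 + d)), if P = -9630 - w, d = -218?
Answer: -8232164/277 ≈ -29719.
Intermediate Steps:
O(V) = -53 + V (O(V) = -7 + (V - 1*46) = -7 + (V - 46) = -7 + (-46 + V) = -53 + V)
P = -29666 (P = -9630 - 1*20036 = -9630 - 20036 = -29666)
P + O(1/(-59 + d)) = -29666 + (-53 + 1/(-59 - 218)) = -29666 + (-53 + 1/(-277)) = -29666 + (-53 - 1/277) = -29666 - 14682/277 = -8232164/277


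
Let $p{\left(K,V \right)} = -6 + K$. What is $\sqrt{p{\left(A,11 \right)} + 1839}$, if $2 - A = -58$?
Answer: $\sqrt{1893} \approx 43.509$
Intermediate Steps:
$A = 60$ ($A = 2 - -58 = 2 + 58 = 60$)
$\sqrt{p{\left(A,11 \right)} + 1839} = \sqrt{\left(-6 + 60\right) + 1839} = \sqrt{54 + 1839} = \sqrt{1893}$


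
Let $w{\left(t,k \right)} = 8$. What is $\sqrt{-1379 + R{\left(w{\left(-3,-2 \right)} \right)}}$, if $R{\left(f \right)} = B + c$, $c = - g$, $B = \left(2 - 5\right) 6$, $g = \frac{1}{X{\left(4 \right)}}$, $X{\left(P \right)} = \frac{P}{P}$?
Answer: $i \sqrt{1398} \approx 37.39 i$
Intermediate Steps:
$X{\left(P \right)} = 1$
$g = 1$ ($g = 1^{-1} = 1$)
$B = -18$ ($B = \left(-3\right) 6 = -18$)
$c = -1$ ($c = \left(-1\right) 1 = -1$)
$R{\left(f \right)} = -19$ ($R{\left(f \right)} = -18 - 1 = -19$)
$\sqrt{-1379 + R{\left(w{\left(-3,-2 \right)} \right)}} = \sqrt{-1379 - 19} = \sqrt{-1398} = i \sqrt{1398}$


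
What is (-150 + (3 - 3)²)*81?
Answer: -12150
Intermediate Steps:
(-150 + (3 - 3)²)*81 = (-150 + 0²)*81 = (-150 + 0)*81 = -150*81 = -12150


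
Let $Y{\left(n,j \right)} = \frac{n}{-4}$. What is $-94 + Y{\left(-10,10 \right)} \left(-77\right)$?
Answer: $- \frac{573}{2} \approx -286.5$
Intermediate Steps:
$Y{\left(n,j \right)} = - \frac{n}{4}$ ($Y{\left(n,j \right)} = n \left(- \frac{1}{4}\right) = - \frac{n}{4}$)
$-94 + Y{\left(-10,10 \right)} \left(-77\right) = -94 + \left(- \frac{1}{4}\right) \left(-10\right) \left(-77\right) = -94 + \frac{5}{2} \left(-77\right) = -94 - \frac{385}{2} = - \frac{573}{2}$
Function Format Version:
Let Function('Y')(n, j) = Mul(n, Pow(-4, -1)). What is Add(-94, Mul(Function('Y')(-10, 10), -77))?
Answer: Rational(-573, 2) ≈ -286.50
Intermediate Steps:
Function('Y')(n, j) = Mul(Rational(-1, 4), n) (Function('Y')(n, j) = Mul(n, Rational(-1, 4)) = Mul(Rational(-1, 4), n))
Add(-94, Mul(Function('Y')(-10, 10), -77)) = Add(-94, Mul(Mul(Rational(-1, 4), -10), -77)) = Add(-94, Mul(Rational(5, 2), -77)) = Add(-94, Rational(-385, 2)) = Rational(-573, 2)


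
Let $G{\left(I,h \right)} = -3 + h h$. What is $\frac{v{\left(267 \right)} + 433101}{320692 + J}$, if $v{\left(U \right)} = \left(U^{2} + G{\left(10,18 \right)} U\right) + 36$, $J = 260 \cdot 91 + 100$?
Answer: $\frac{590133}{344452} \approx 1.7133$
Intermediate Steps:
$G{\left(I,h \right)} = -3 + h^{2}$
$J = 23760$ ($J = 23660 + 100 = 23760$)
$v{\left(U \right)} = 36 + U^{2} + 321 U$ ($v{\left(U \right)} = \left(U^{2} + \left(-3 + 18^{2}\right) U\right) + 36 = \left(U^{2} + \left(-3 + 324\right) U\right) + 36 = \left(U^{2} + 321 U\right) + 36 = 36 + U^{2} + 321 U$)
$\frac{v{\left(267 \right)} + 433101}{320692 + J} = \frac{\left(36 + 267^{2} + 321 \cdot 267\right) + 433101}{320692 + 23760} = \frac{\left(36 + 71289 + 85707\right) + 433101}{344452} = \left(157032 + 433101\right) \frac{1}{344452} = 590133 \cdot \frac{1}{344452} = \frac{590133}{344452}$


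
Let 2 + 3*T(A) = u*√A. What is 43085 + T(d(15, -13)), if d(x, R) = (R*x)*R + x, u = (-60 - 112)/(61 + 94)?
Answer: 129253/3 - 172*√102/93 ≈ 43066.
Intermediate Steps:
u = -172/155 ≈ -1.1097
d(x, R) = x + x*R² (d(x, R) = x*R² + x = x + x*R²)
T(A) = -⅔ - 172*√A/465 (T(A) = -⅔ + (-172*√A/155)/3 = -⅔ - 172*√A/465)
43085 + T(d(15, -13)) = 43085 + (-⅔ - 172*√15*√(1 + (-13)²)/465) = 43085 + (-⅔ - 172*√15*√(1 + 169)/465) = 43085 + (-⅔ - 172*5*√102/465) = 43085 + (-⅔ - 172*√102/93) = 129253/3 - 172*√102/93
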